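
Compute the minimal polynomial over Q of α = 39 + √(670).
m_α(x) = x^2 - 78x + 851

From α - 39 = √(670), squaring gives (α - 39)^2 = 670, i.e. α^2 - 78α + 1521 = 670, so α^2 - 78α + 851 = 0. The discriminant of x^2 - 78x + 851 is (-78)^2 - 4·(851) = 6084 - 3404 = 2680, and 4·(670) is not a perfect square in Q since 670 is squarefree and ≠ 1. Hence x^2 - 78x + 851 is irreducible over Q and is the minimal polynomial of α.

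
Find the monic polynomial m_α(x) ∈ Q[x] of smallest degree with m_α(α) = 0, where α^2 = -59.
m_α(x) = x^2 + 59

α satisfies α^2 + 59 = 0, so x^2 + 59 annihilates α. Since d = -59 is squarefree and ≠ 1, it is not a perfect square in Q, so x^2 + 59 has no rational root and is therefore irreducible over Q (a degree-2 polynomial over a field is irreducible iff it has no root). Hence m_α(x) = x^2 + 59.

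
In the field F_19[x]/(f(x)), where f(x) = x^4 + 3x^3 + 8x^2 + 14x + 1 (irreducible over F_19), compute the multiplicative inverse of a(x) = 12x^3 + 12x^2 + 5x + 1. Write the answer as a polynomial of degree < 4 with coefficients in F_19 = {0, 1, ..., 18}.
a(x)^(-1) ≡ 10x^3 + 6x^2 + 10x + 15 (mod f(x))

Since f is irreducible over F_19, F_19[x]/(f) is a field and a(x) ≠ 0 has an inverse. Apply the extended Euclidean algorithm to f(x) and a(x) in F_19[x]: f(x) = (8x + 16)·a(x) + (4x^2 + 2x + 4);  a(x) = (3x + 11)·(4x^2 + 2x + 4) + (9x + 14);  (4x^2 + 2x + 4) = (11x)·(9x + 14) + (4). The last nonzero remainder is the constant 4 = gcd(f, a) in F_19. Back-substituting through the division chain expresses 4 = s(x)·a(x) + t(x)·f(x) with s(x) ≡ 2x^3 + 5x^2 + 2x + 3 (mod f), so (2x^3 + 5x^2 + 2x + 3)·a(x) ≡ 4 (mod f). Multiplying by 4^(-1) ≡ 5 in F_19 gives a(x)^(-1) ≡ 5·(2x^3 + 5x^2 + 2x + 3) ≡ 10x^3 + 6x^2 + 10x + 15 (mod f). Check: (12x^3 + 12x^2 + 5x + 1)·(10x^3 + 6x^2 + 10x + 15) = 6x^6 + 2x^5 + 14x^4 + 17x^3 + 8x^2 + 9x + 15 ≡ 1 (mod x^4 + 3x^3 + 8x^2 + 14x + 1).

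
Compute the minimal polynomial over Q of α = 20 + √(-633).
m_α(x) = x^2 - 40x + 1033

From α - 20 = √(-633), squaring gives (α - 20)^2 = -633, i.e. α^2 - 40α + 400 = -633, so α^2 - 40α + 1033 = 0. The discriminant of x^2 - 40x + 1033 is (-40)^2 - 4·(1033) = 1600 - 4132 = -2532, and 4·(-633) is not a perfect square in Q since -633 is squarefree and ≠ 1. Hence x^2 - 40x + 1033 is irreducible over Q and is the minimal polynomial of α.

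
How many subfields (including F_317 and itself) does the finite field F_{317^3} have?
F_{317^3} has 2 subfields

The subfields of F_{p^n} are exactly the fields F_{p^d} for d | n (each is the fixed field of the unique index-d subgroup of Gal(F_{p^n}/F_p) ≅ Z/nZ). The divisors of n = 3 are {1, 3}, giving 2 subfields: F_{317^1}, F_{317^3}.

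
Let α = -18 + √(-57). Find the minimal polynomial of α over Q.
m_α(x) = x^2 + 36x + 381

From α + 18 = √(-57), squaring gives (α + 18)^2 = -57, i.e. α^2 + 36α + 324 = -57, so α^2 + 36α + 381 = 0. The discriminant of x^2 + 36x + 381 is (36)^2 - 4·(381) = 1296 - 1524 = -228, and 4·(-57) is not a perfect square in Q since -57 is squarefree and ≠ 1. Hence x^2 + 36x + 381 is irreducible over Q and is the minimal polynomial of α.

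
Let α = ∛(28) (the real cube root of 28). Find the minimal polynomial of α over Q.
m_α(x) = x^3 - 28

α satisfies α^3 = 28, so x^3 - 28 annihilates α. By the rational root test, a rational root p/q (in lowest terms) of x^3 - 28 would satisfy p^3 = 28 q^3, forcing q = 1 and p^3 = 28; but 28 is not a perfect cube, contradiction. A monic cubic over Q with no rational root is irreducible (any nontrivial factorization would include a linear factor). Hence x^3 - 28 is the minimal polynomial of α, and in particular [Q(α):Q] = 3.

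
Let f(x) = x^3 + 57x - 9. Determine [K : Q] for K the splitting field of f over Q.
[K : Q] = 6

By the rational root test, any rational root of the monic integer polynomial f(x) = x^3 + 57x - 9 must be an integer dividing the constant term -9, i.e. one of ±{1, 3, 9}. Evaluating: f(1) = 49, f(-1) = -67, f(3) = 189, f(-3) = -207, f(9) = 1233, f(-9) = -1251; none is 0, so f has no rational root and is therefore irreducible over Q (a cubic with no linear factor over a field is irreducible). For an irreducible cubic, the Galois group is A_3 or S_3 according as the discriminant disc(f) = -4a^3 - 27b^2 = -4·(57)^3 - 27·(-9)^2 = -742959 is or is not a square in Q. Here disc(f) = -742959 is not a perfect square in Q, so the Galois group of f over Q is not contained in A_3 and must be all of S_3. The splitting field has degree |S_3| = 6 over Q, so [K : Q] = 6.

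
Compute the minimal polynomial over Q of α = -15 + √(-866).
m_α(x) = x^2 + 30x + 1091

From α + 15 = √(-866), squaring gives (α + 15)^2 = -866, i.e. α^2 + 30α + 225 = -866, so α^2 + 30α + 1091 = 0. The discriminant of x^2 + 30x + 1091 is (30)^2 - 4·(1091) = 900 - 4364 = -3464, and 4·(-866) is not a perfect square in Q since -866 is squarefree and ≠ 1. Hence x^2 + 30x + 1091 is irreducible over Q and is the minimal polynomial of α.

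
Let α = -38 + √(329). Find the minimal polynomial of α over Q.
m_α(x) = x^2 + 76x + 1115

From α + 38 = √(329), squaring gives (α + 38)^2 = 329, i.e. α^2 + 76α + 1444 = 329, so α^2 + 76α + 1115 = 0. The discriminant of x^2 + 76x + 1115 is (76)^2 - 4·(1115) = 5776 - 4460 = 1316, and 4·(329) is not a perfect square in Q since 329 is squarefree and ≠ 1. Hence x^2 + 76x + 1115 is irreducible over Q and is the minimal polynomial of α.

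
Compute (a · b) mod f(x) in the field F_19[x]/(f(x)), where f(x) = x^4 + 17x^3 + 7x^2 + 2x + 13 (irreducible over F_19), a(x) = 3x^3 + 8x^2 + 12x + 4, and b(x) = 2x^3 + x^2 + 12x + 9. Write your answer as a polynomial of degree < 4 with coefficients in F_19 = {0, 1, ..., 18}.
a · b ≡ 14x^3 + 15x^2 + 14x + 13 (mod f(x))

Multiply in F_19[x]: a(x)·b(x) = (3x^3 + 8x^2 + 12x + 4)·(2x^3 + x^2 + 12x + 9) = 6x^6 + 11x^4 + 10x^3 + 11x^2 + 4x + 17. This has degree ≥ 4, so divide by f(x) over F_19: 6x^6 + 11x^4 + 10x^3 + 11x^2 + 4x + 17 = (6x^2 + 12x + 12)·(x^4 + 17x^3 + 7x^2 + 2x + 13) + (14x^3 + 15x^2 + 14x + 13). Hence a·b ≡ 14x^3 + 15x^2 + 14x + 13 (mod f). (F_19[x]/(f) is a field with 19^4 = 130321 elements since f is irreducible of degree 4.)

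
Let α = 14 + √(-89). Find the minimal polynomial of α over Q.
m_α(x) = x^2 - 28x + 285

From α - 14 = √(-89), squaring gives (α - 14)^2 = -89, i.e. α^2 - 28α + 196 = -89, so α^2 - 28α + 285 = 0. The discriminant of x^2 - 28x + 285 is (-28)^2 - 4·(285) = 784 - 1140 = -356, and 4·(-89) is not a perfect square in Q since -89 is squarefree and ≠ 1. Hence x^2 - 28x + 285 is irreducible over Q and is the minimal polynomial of α.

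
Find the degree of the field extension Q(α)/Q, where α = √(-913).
[Q(α):Q] = 2

[Q(α):Q] equals the degree of the minimal polynomial of α. Here α^2 = -913 and x^2 + 913 is irreducible (d = -913 is squarefree, ≠ 1, hence not a square), so deg(m_α) = 2. Thus [Q(α):Q] = 2.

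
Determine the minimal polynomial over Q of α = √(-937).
m_α(x) = x^2 + 937

α satisfies α^2 + 937 = 0, so x^2 + 937 annihilates α. Since d = -937 is squarefree and ≠ 1, it is not a perfect square in Q, so x^2 + 937 has no rational root and is therefore irreducible over Q (a degree-2 polynomial over a field is irreducible iff it has no root). Hence m_α(x) = x^2 + 937.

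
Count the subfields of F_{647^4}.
F_{647^4} has 3 subfields

The subfields of F_{p^n} are exactly the fields F_{p^d} for d | n (each is the fixed field of the unique index-d subgroup of Gal(F_{p^n}/F_p) ≅ Z/nZ). The divisors of n = 4 are {1, 2, 4}, giving 3 subfields: F_{647^1}, F_{647^2}, F_{647^4}.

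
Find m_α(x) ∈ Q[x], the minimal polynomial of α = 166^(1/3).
m_α(x) = x^3 - 166

α satisfies α^3 = 166, so x^3 - 166 annihilates α. By the rational root test, a rational root p/q (in lowest terms) of x^3 - 166 would satisfy p^3 = 166 q^3, forcing q = 1 and p^3 = 166; but 166 is not a perfect cube, contradiction. A monic cubic over Q with no rational root is irreducible (any nontrivial factorization would include a linear factor). Hence x^3 - 166 is the minimal polynomial of α, and in particular [Q(α):Q] = 3.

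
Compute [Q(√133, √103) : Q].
[Q(√133, √103) : Q] = 4

[Q(√133):Q] = 2 (min poly x^2 - 133, irreducible since 133 is squarefree > 1). For the top step, suppose √103 ∈ Q(√133), say √103 = c + d√133 with c, d ∈ Q. Squaring: 103 = c^2 + 133d^2 + 2cd√133. Since √133 ∉ Q this forces 2cd = 0. If d = 0 then √103 = c ∈ Q, contradicting 103 squarefree > 1. If c = 0 then 103 = 133d^2, so 133·103 = (133d)^2 is a perfect square in Q — but 133·103 = 13699 is not a perfect square (since 133 and 103 are distinct squarefree integers). Contradiction. Hence √103 ∉ Q(√133), so x^2 - 103 stays irreducible over Q(√133) and [Q(√133, √103) : Q(√133)] = 2. By the tower law, [Q(√133, √103) : Q] = 2 · 2 = 4.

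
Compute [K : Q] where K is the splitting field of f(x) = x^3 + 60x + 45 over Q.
[K : Q] = 6

By the rational root test, any rational root of the monic integer polynomial f(x) = x^3 + 60x + 45 must be an integer dividing the constant term 45, i.e. one of ±{1, 3, 5, 9, 15, 45}. Evaluating: f(1) = 106, f(-1) = -16, f(3) = 252, f(-3) = -162, f(5) = 470, f(-5) = -380, f(9) = 1314, f(-9) = -1224, f(15) = 4320, f(-15) = -4230, f(45) = 93870, f(-45) = -93780; none is 0, so f has no rational root and is therefore irreducible over Q (a cubic with no linear factor over a field is irreducible). For an irreducible cubic, the Galois group is A_3 or S_3 according as the discriminant disc(f) = -4a^3 - 27b^2 = -4·(60)^3 - 27·(45)^2 = -918675 is or is not a square in Q. Here disc(f) = -918675 is not a perfect square in Q, so the Galois group of f over Q is not contained in A_3 and must be all of S_3. The splitting field has degree |S_3| = 6 over Q, so [K : Q] = 6.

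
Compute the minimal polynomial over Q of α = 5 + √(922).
m_α(x) = x^2 - 10x - 897

From α - 5 = √(922), squaring gives (α - 5)^2 = 922, i.e. α^2 - 10α + 25 = 922, so α^2 - 10α - 897 = 0. The discriminant of x^2 - 10x - 897 is (-10)^2 - 4·(-897) = 100 + 3588 = 3688, and 4·(922) is not a perfect square in Q since 922 is squarefree and ≠ 1. Hence x^2 - 10x - 897 is irreducible over Q and is the minimal polynomial of α.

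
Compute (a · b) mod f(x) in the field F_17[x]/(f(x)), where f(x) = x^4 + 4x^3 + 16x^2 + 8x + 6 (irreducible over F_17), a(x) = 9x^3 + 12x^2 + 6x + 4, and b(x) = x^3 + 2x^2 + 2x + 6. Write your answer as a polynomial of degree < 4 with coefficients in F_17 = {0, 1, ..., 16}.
a · b ≡ 15x^3 + 14x^2 + 10x + 14 (mod f(x))

Multiply in F_17[x]: a(x)·b(x) = (9x^3 + 12x^2 + 6x + 4)·(x^3 + 2x^2 + 2x + 6) = 9x^6 + 13x^5 + 14x^4 + 9x^3 + 7x^2 + 10x + 7. This has degree ≥ 4, so divide by f(x) over F_17: 9x^6 + 13x^5 + 14x^4 + 9x^3 + 7x^2 + 10x + 7 = (9x^2 + 11x + 13)·(x^4 + 4x^3 + 16x^2 + 8x + 6) + (15x^3 + 14x^2 + 10x + 14). Hence a·b ≡ 15x^3 + 14x^2 + 10x + 14 (mod f). (F_17[x]/(f) is a field with 17^4 = 83521 elements since f is irreducible of degree 4.)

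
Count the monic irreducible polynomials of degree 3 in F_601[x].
There are 72360400 monic irreducible polynomials of degree 3 over F_601

Each element of F_{601^3} that lies in no proper subfield is a root of exactly one monic irreducible of degree 3 over F_601, and each such polynomial has 3 distinct roots in F_{601^3}. By Möbius inversion the count is N_601(3) = (1/3) Σ_{d|3} μ(3/d) · 601^d = (1/3)(μ(3)·601^1 + μ(1)·601^3) = 217081200/3 = 72360400.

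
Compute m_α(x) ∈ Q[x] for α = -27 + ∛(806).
m_α(x) = x^3 + 81x^2 + 2187x + 18877

Set β = α + 27 = ∛(806), so β^3 = 806. Then (α + 27)^3 - 806 = 0, i.e. α is a root of g(x) = (x + 27)^3 - 806 = x^3 + 81x^2 + 2187x + 18877. Since g(x) = h(x + 27) where h(x) = x^3 - 806, and h is irreducible over Q (because 806 is not a perfect cube, so h has no rational root, and a monic cubic with no rational root is irreducible), g is also irreducible (irreducibility is preserved under the substitution x → x + 27). Hence m_α(x) = x^3 + 81x^2 + 2187x + 18877.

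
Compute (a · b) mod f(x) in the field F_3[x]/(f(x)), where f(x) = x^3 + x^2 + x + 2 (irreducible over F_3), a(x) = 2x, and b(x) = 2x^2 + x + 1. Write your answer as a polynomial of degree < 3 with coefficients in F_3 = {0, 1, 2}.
a · b ≡ x^2 + x + 1 (mod f(x))

Multiply in F_3[x]: a(x)·b(x) = (2x)·(2x^2 + x + 1) = x^3 + 2x^2 + 2x. This has degree ≥ 3, so divide by f(x) over F_3: x^3 + 2x^2 + 2x = (1)·(x^3 + x^2 + x + 2) + (x^2 + x + 1). Hence a·b ≡ x^2 + x + 1 (mod f). (F_3[x]/(f) is a field with 3^3 = 27 elements since f is irreducible of degree 3.)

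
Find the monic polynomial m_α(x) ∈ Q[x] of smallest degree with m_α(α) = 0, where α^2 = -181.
m_α(x) = x^2 + 181

α satisfies α^2 + 181 = 0, so x^2 + 181 annihilates α. Since d = -181 is squarefree and ≠ 1, it is not a perfect square in Q, so x^2 + 181 has no rational root and is therefore irreducible over Q (a degree-2 polynomial over a field is irreducible iff it has no root). Hence m_α(x) = x^2 + 181.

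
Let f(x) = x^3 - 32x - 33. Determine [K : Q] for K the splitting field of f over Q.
[K : Q] = 6

By the rational root test, any rational root of the monic integer polynomial f(x) = x^3 - 32x - 33 must be an integer dividing the constant term -33, i.e. one of ±{1, 3, 11, 33}. Evaluating: f(1) = -64, f(-1) = -2, f(3) = -102, f(-3) = 36, f(11) = 946, f(-11) = -1012, f(33) = 34848, f(-33) = -34914; none is 0, so f has no rational root and is therefore irreducible over Q (a cubic with no linear factor over a field is irreducible). For an irreducible cubic, the Galois group is A_3 or S_3 according as the discriminant disc(f) = -4a^3 - 27b^2 = -4·(-32)^3 - 27·(-33)^2 = 101669 is or is not a square in Q. Here disc(f) = 101669 is not a perfect square in Q, so the Galois group of f over Q is not contained in A_3 and must be all of S_3. The splitting field has degree |S_3| = 6 over Q, so [K : Q] = 6.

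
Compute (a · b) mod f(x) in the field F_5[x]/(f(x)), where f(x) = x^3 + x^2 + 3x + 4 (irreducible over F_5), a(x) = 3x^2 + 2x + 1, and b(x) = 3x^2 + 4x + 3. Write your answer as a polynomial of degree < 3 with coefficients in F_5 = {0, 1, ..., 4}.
a · b ≡ 4x^2 + 2x + 2 (mod f(x))

Multiply in F_5[x]: a(x)·b(x) = (3x^2 + 2x + 1)·(3x^2 + 4x + 3) = 4x^4 + 3x^3 + 3. This has degree ≥ 3, so divide by f(x) over F_5: 4x^4 + 3x^3 + 3 = (4x + 4)·(x^3 + x^2 + 3x + 4) + (4x^2 + 2x + 2). Hence a·b ≡ 4x^2 + 2x + 2 (mod f). (F_5[x]/(f) is a field with 5^3 = 125 elements since f is irreducible of degree 3.)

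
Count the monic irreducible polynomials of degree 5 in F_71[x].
There are 360845856 monic irreducible polynomials of degree 5 over F_71

Each element of F_{71^5} that lies in no proper subfield is a root of exactly one monic irreducible of degree 5 over F_71, and each such polynomial has 5 distinct roots in F_{71^5}. By Möbius inversion the count is N_71(5) = (1/5) Σ_{d|5} μ(5/d) · 71^d = (1/5)(μ(5)·71^1 + μ(1)·71^5) = 1804229280/5 = 360845856.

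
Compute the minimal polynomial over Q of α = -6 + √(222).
m_α(x) = x^2 + 12x - 186

From α + 6 = √(222), squaring gives (α + 6)^2 = 222, i.e. α^2 + 12α + 36 = 222, so α^2 + 12α - 186 = 0. The discriminant of x^2 + 12x - 186 is (12)^2 - 4·(-186) = 144 + 744 = 888, and 4·(222) is not a perfect square in Q since 222 is squarefree and ≠ 1. Hence x^2 + 12x - 186 is irreducible over Q and is the minimal polynomial of α.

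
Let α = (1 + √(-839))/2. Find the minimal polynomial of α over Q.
m_α(x) = x^2 - x + 210

From 2α - 1 = √(-839), squaring gives (2α - 1)^2 = -839, i.e. 4α^2 - 4α + 1 = -839, so α^2 - α + (1 + 839)/4 = 0. Since -839 ≡ 1 (mod 4), (1 + 839)/4 = 210 ∈ Z. The polynomial x^2 - x + 210 has discriminant 1 - 4·(210) = -839, which is not a perfect square in Q (d = -839 is squarefree and ≠ 1), so x^2 - x + 210 is irreducible over Q. It is the minimal polynomial of α.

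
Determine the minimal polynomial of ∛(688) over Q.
m_α(x) = x^3 - 688

α satisfies α^3 = 688, so x^3 - 688 annihilates α. By the rational root test, a rational root p/q (in lowest terms) of x^3 - 688 would satisfy p^3 = 688 q^3, forcing q = 1 and p^3 = 688; but 688 is not a perfect cube, contradiction. A monic cubic over Q with no rational root is irreducible (any nontrivial factorization would include a linear factor). Hence x^3 - 688 is the minimal polynomial of α, and in particular [Q(α):Q] = 3.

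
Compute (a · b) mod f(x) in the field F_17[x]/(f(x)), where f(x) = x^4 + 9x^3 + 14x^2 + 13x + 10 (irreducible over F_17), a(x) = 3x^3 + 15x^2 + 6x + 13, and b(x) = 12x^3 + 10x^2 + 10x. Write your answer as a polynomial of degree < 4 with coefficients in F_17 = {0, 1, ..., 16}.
a · b ≡ 2x^3 + 13x^2 + 14x + 12 (mod f(x))

Multiply in F_17[x]: a(x)·b(x) = (3x^3 + 15x^2 + 6x + 13)·(12x^3 + 10x^2 + 10x) = 2x^6 + 6x^5 + 14x^4 + 9x^3 + 3x^2 + 11x. This has degree ≥ 4, so divide by f(x) over F_17: 2x^6 + 6x^5 + 14x^4 + 9x^3 + 3x^2 + 11x = (2x^2 + 5x + 9)·(x^4 + 9x^3 + 14x^2 + 13x + 10) + (2x^3 + 13x^2 + 14x + 12). Hence a·b ≡ 2x^3 + 13x^2 + 14x + 12 (mod f). (F_17[x]/(f) is a field with 17^4 = 83521 elements since f is irreducible of degree 4.)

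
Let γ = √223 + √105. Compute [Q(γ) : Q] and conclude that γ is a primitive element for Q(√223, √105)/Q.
[Q(γ) : Q] = 4 (equivalently, Q(γ) = Q(√223, √105))

Obviously Q(γ) ⊆ Q(√223, √105), and [Q(√223, √105):Q] = 4 (since 223, 105 are distinct squarefree integers > 1 with 23415 not a perfect square). To show equality we compute the minimal polynomial of γ. From γ = √223 + √105: γ^2 = 223 + 2√(23415) + 105 = 328 + 2√(23415), so γ^2 - 328 = 2√(23415); squaring, (γ^2 - 328)^2 = 4·23415, i.e. γ^4 - 656γ^2 + 107584 - 93660 = 0, i.e. γ^4 - 656γ^2 + 13924 = 0. So γ is a root of x^4 - 656x^2 + 13924. This polynomial is irreducible over Q: it has no rational root (each ±√223 ± √105 is irrational), and any factorization into two quadratics over Q would force √(23415) ∈ Q (pairing opposite roots) or √223, √105 ∈ Q (other pairings), all impossible. Hence [Q(γ):Q] = 4 = [Q(√223, √105):Q], so Q(γ) = Q(√223, √105).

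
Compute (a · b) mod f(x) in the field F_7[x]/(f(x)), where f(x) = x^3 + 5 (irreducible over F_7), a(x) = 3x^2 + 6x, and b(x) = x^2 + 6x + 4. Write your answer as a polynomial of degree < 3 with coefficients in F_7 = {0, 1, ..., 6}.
a · b ≡ 6x^2 + 2x + 6 (mod f(x))

Multiply in F_7[x]: a(x)·b(x) = (3x^2 + 6x)·(x^2 + 6x + 4) = 3x^4 + 3x^3 + 6x^2 + 3x. This has degree ≥ 3, so divide by f(x) over F_7: 3x^4 + 3x^3 + 6x^2 + 3x = (3x + 3)·(x^3 + 5) + (6x^2 + 2x + 6). Hence a·b ≡ 6x^2 + 2x + 6 (mod f). (F_7[x]/(f) is a field with 7^3 = 343 elements since f is irreducible of degree 3.)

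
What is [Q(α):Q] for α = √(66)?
[Q(α):Q] = 2

[Q(α):Q] equals the degree of the minimal polynomial of α. Here α^2 = 66 and x^2 - 66 is irreducible (d = 66 is squarefree, ≠ 1, hence not a square), so deg(m_α) = 2. Thus [Q(α):Q] = 2.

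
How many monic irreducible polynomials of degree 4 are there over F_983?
There are 233428366308 monic irreducible polynomials of degree 4 over F_983

Each element of F_{983^4} that lies in no proper subfield is a root of exactly one monic irreducible of degree 4 over F_983, and each such polynomial has 4 distinct roots in F_{983^4}. By Möbius inversion the count is N_983(4) = (1/4) Σ_{d|4} μ(4/d) · 983^d = (1/4)(μ(4)·983^1 + μ(2)·983^2 + μ(1)·983^4) = 933713465232/4 = 233428366308.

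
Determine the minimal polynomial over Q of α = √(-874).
m_α(x) = x^2 + 874

α satisfies α^2 + 874 = 0, so x^2 + 874 annihilates α. Since d = -874 is squarefree and ≠ 1, it is not a perfect square in Q, so x^2 + 874 has no rational root and is therefore irreducible over Q (a degree-2 polynomial over a field is irreducible iff it has no root). Hence m_α(x) = x^2 + 874.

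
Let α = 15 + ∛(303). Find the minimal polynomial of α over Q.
m_α(x) = x^3 - 45x^2 + 675x - 3678

Set β = α - 15 = ∛(303), so β^3 = 303. Then (α - 15)^3 - 303 = 0, i.e. α is a root of g(x) = (x - 15)^3 - 303 = x^3 - 45x^2 + 675x - 3678. Since g(x) = h(x - 15) where h(x) = x^3 - 303, and h is irreducible over Q (because 303 is not a perfect cube, so h has no rational root, and a monic cubic with no rational root is irreducible), g is also irreducible (irreducibility is preserved under the substitution x → x - 15). Hence m_α(x) = x^3 - 45x^2 + 675x - 3678.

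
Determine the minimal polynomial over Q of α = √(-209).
m_α(x) = x^2 + 209

α satisfies α^2 + 209 = 0, so x^2 + 209 annihilates α. Since d = -209 is squarefree and ≠ 1, it is not a perfect square in Q, so x^2 + 209 has no rational root and is therefore irreducible over Q (a degree-2 polynomial over a field is irreducible iff it has no root). Hence m_α(x) = x^2 + 209.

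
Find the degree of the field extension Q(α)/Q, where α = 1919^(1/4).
[Q(α):Q] = 4

α is a root of x^4 - 1919. By Eisenstein's criterion at the prime p = 19 (which divides the constant term 1919 but p^2 = 361 does not, since 1919 is squarefree), x^4 - 1919 is irreducible over Q. Hence [Q(α):Q] = 4.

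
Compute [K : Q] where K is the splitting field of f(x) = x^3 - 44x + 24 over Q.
[K : Q] = 6

By the rational root test, any rational root of the monic integer polynomial f(x) = x^3 - 44x + 24 must be an integer dividing the constant term 24, i.e. one of ±{1, 2, 3, 4, 6, 8, 12, 24}. Evaluating: f(1) = -19, f(-1) = 67, f(2) = -56, f(-2) = 104, f(3) = -81, f(-3) = 129, f(4) = -88, f(-4) = 136, f(6) = -24, f(-6) = 72, f(8) = 184, f(-8) = -136, f(12) = 1224, f(-12) = -1176, f(24) = 12792, f(-24) = -12744; none is 0, so f has no rational root and is therefore irreducible over Q (a cubic with no linear factor over a field is irreducible). For an irreducible cubic, the Galois group is A_3 or S_3 according as the discriminant disc(f) = -4a^3 - 27b^2 = -4·(-44)^3 - 27·(24)^2 = 325184 is or is not a square in Q. Here disc(f) = 325184 is not a perfect square in Q, so the Galois group of f over Q is not contained in A_3 and must be all of S_3. The splitting field has degree |S_3| = 6 over Q, so [K : Q] = 6.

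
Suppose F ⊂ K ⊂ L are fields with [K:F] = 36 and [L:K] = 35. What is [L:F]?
[L:F] = 1260

The tower law says that for any tower of field extensions F ⊂ K ⊂ L with finite degrees, [L:F] = [L:K] · [K:F]. Here this gives [L:F] = 35 · 36 = 1260.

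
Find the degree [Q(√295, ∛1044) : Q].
[Q(√295, ∛1044) : Q] = 6

Let L = Q(√295, ∛1044). Since Q(√295) ⊂ L and [Q(√295):Q] = 2, the tower law gives 2 | [L:Q]. Likewise Q(∛1044) ⊂ L with [Q(∛1044):Q] = 3 (because 1044 is not a perfect cube), so 3 | [L:Q]. As gcd(2,3) = 1, [L:Q] is divisible by 6. Conversely L is generated over Q by √295 and ∛1044, so [L:Q] ≤ 2·3 = 6. Therefore [Q(√295, ∛1044) : Q] = 6.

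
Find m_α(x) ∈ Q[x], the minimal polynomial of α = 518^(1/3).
m_α(x) = x^3 - 518

α satisfies α^3 = 518, so x^3 - 518 annihilates α. By the rational root test, a rational root p/q (in lowest terms) of x^3 - 518 would satisfy p^3 = 518 q^3, forcing q = 1 and p^3 = 518; but 518 is not a perfect cube, contradiction. A monic cubic over Q with no rational root is irreducible (any nontrivial factorization would include a linear factor). Hence x^3 - 518 is the minimal polynomial of α, and in particular [Q(α):Q] = 3.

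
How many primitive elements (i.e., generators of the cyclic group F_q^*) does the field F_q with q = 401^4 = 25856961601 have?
There are φ(25856961600) = 6325862400 primitive elements

F_q^* is cyclic of order q - 1 = 25856961600. A cyclic group of order m has exactly φ(m) generators. Here m = 25856961600 = 2^6 · 3 · 5^2 · 37 · 41 · 53 · 67, so the number of primitive elements is φ(25856961600) = 6325862400.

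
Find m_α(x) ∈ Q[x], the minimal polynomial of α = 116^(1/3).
m_α(x) = x^3 - 116

α satisfies α^3 = 116, so x^3 - 116 annihilates α. By the rational root test, a rational root p/q (in lowest terms) of x^3 - 116 would satisfy p^3 = 116 q^3, forcing q = 1 and p^3 = 116; but 116 is not a perfect cube, contradiction. A monic cubic over Q with no rational root is irreducible (any nontrivial factorization would include a linear factor). Hence x^3 - 116 is the minimal polynomial of α, and in particular [Q(α):Q] = 3.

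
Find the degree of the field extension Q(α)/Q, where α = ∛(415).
[Q(α):Q] = 3

The minimal polynomial of α is x^3 - 415, irreducible over Q since 415 is not a perfect cube (so x^3 - 415 has no rational root). Hence [Q(α):Q] = deg(m_α) = 3.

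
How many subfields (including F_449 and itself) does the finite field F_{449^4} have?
F_{449^4} has 3 subfields

The subfields of F_{p^n} are exactly the fields F_{p^d} for d | n (each is the fixed field of the unique index-d subgroup of Gal(F_{p^n}/F_p) ≅ Z/nZ). The divisors of n = 4 are {1, 2, 4}, giving 3 subfields: F_{449^1}, F_{449^2}, F_{449^4}.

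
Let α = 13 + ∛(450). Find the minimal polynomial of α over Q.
m_α(x) = x^3 - 39x^2 + 507x - 2647

Set β = α - 13 = ∛(450), so β^3 = 450. Then (α - 13)^3 - 450 = 0, i.e. α is a root of g(x) = (x - 13)^3 - 450 = x^3 - 39x^2 + 507x - 2647. Since g(x) = h(x - 13) where h(x) = x^3 - 450, and h is irreducible over Q (because 450 is not a perfect cube, so h has no rational root, and a monic cubic with no rational root is irreducible), g is also irreducible (irreducibility is preserved under the substitution x → x - 13). Hence m_α(x) = x^3 - 39x^2 + 507x - 2647.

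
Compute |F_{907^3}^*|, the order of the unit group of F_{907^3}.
|F_{907^3}^*| = 746142642

F_{907^3} has 907^3 = 746142643 elements; its multiplicative group consists of all nonzero elements, so |F_{907^3}^*| = 746142643 - 1 = 746142642. (It is cyclic since any finite subgroup of the multiplicative group of a field is cyclic.)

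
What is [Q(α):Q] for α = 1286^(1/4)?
[Q(α):Q] = 4

α is a root of x^4 - 1286. By Eisenstein's criterion at the prime p = 2 (which divides the constant term 1286 but p^2 = 4 does not, since 1286 is squarefree), x^4 - 1286 is irreducible over Q. Hence [Q(α):Q] = 4.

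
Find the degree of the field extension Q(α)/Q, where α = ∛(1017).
[Q(α):Q] = 3

The minimal polynomial of α is x^3 - 1017, irreducible over Q since 1017 is not a perfect cube (so x^3 - 1017 has no rational root). Hence [Q(α):Q] = deg(m_α) = 3.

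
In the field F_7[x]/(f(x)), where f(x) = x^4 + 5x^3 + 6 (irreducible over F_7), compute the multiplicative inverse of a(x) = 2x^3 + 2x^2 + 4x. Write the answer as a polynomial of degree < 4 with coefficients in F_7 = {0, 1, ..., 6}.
a(x)^(-1) ≡ 5x^3 + 2x^2 + 2 (mod f(x))

Since f is irreducible over F_7, F_7[x]/(f) is a field and a(x) ≠ 0 has an inverse. Apply the extended Euclidean algorithm to f(x) and a(x) in F_7[x]: f(x) = (4x + 2)·a(x) + (x^2 + 6x + 6);  a(x) = (2x + 4)·(x^2 + 6x + 6) + (3x + 4);  (x^2 + 6x + 6) = (5x)·(3x + 4) + (6). The last nonzero remainder is the constant 6 = gcd(f, a) in F_7. Back-substituting through the division chain expresses 6 = s(x)·a(x) + t(x)·f(x) with s(x) ≡ 2x^3 + 5x^2 + 5 (mod f), so (2x^3 + 5x^2 + 5)·a(x) ≡ 6 (mod f). Multiplying by 6^(-1) ≡ 6 in F_7 gives a(x)^(-1) ≡ 6·(2x^3 + 5x^2 + 5) ≡ 5x^3 + 2x^2 + 2 (mod f). Check: (2x^3 + 2x^2 + 4x)·(5x^3 + 2x^2 + 2) = 3x^6 + 3x^4 + 5x^3 + 4x^2 + x ≡ 1 (mod x^4 + 5x^3 + 6).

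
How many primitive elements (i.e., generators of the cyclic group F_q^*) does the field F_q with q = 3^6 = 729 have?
There are φ(728) = 288 primitive elements

F_q^* is cyclic of order q - 1 = 728. A cyclic group of order m has exactly φ(m) generators. Here m = 728 = 2^3 · 7 · 13, so the number of primitive elements is φ(728) = 288.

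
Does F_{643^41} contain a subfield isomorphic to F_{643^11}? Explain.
No: F_{643^11} is not a subfield of F_{643^41}

F_{p^m} embeds in F_{p^n} iff m | n. Here 11 ∤ 41 (since 41 = 3·11 + 8 with remainder 8 ≠ 0), so F_{643^11} is not a subfield of F_{643^41}. Equivalently: if it were, the tower law would give 11 = [F_{643^11}:F_643] dividing [F_{643^41}:F_643] = 41, contradiction.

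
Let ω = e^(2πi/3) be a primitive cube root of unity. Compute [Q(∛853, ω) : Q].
[Q(∛853, ω) : Q] = 6

[Q(∛853):Q] = 3 (min poly x^3 - 853, irreducible since 853 is not a perfect cube). [Q(ω):Q] = 2 (min poly x^2 + x + 1). Since Q(∛853) ⊂ R and ω ∉ R, we have ω ∉ Q(∛853), so x^2 + x + 1 remains irreducible over Q(∛853) and [Q(∛853, ω) : Q(∛853)] = 2. By the tower law, [Q(∛853, ω) : Q] = 3 · 2 = 6. (In fact Q(∛853, ω) is the splitting field of x^3 - 853 over Q.)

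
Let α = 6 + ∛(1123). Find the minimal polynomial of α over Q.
m_α(x) = x^3 - 18x^2 + 108x - 1339

Set β = α - 6 = ∛(1123), so β^3 = 1123. Then (α - 6)^3 - 1123 = 0, i.e. α is a root of g(x) = (x - 6)^3 - 1123 = x^3 - 18x^2 + 108x - 1339. Since g(x) = h(x - 6) where h(x) = x^3 - 1123, and h is irreducible over Q (because 1123 is not a perfect cube, so h has no rational root, and a monic cubic with no rational root is irreducible), g is also irreducible (irreducibility is preserved under the substitution x → x - 6). Hence m_α(x) = x^3 - 18x^2 + 108x - 1339.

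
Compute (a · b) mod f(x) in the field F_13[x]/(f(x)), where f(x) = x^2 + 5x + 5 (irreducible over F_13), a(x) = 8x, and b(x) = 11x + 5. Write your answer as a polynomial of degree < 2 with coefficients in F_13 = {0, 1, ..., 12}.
a · b ≡ 3x + 2 (mod f(x))

Multiply in F_13[x]: a(x)·b(x) = (8x)·(11x + 5) = 10x^2 + x. This has degree ≥ 2, so divide by f(x) over F_13: 10x^2 + x = (10)·(x^2 + 5x + 5) + (3x + 2). Hence a·b ≡ 3x + 2 (mod f). (F_13[x]/(f) is a field with 13^2 = 169 elements since f is irreducible of degree 2.)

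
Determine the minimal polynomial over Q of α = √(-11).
m_α(x) = x^2 + 11

α satisfies α^2 + 11 = 0, so x^2 + 11 annihilates α. Since d = -11 is squarefree and ≠ 1, it is not a perfect square in Q, so x^2 + 11 has no rational root and is therefore irreducible over Q (a degree-2 polynomial over a field is irreducible iff it has no root). Hence m_α(x) = x^2 + 11.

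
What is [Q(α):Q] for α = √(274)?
[Q(α):Q] = 2

[Q(α):Q] equals the degree of the minimal polynomial of α. Here α^2 = 274 and x^2 - 274 is irreducible (d = 274 is squarefree, ≠ 1, hence not a square), so deg(m_α) = 2. Thus [Q(α):Q] = 2.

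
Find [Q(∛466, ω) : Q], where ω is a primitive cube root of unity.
[Q(∛466, ω) : Q] = 6

[Q(∛466):Q] = 3 (min poly x^3 - 466, irreducible since 466 is not a perfect cube). [Q(ω):Q] = 2 (min poly x^2 + x + 1). Since Q(∛466) ⊂ R and ω ∉ R, we have ω ∉ Q(∛466), so x^2 + x + 1 remains irreducible over Q(∛466) and [Q(∛466, ω) : Q(∛466)] = 2. By the tower law, [Q(∛466, ω) : Q] = 3 · 2 = 6. (In fact Q(∛466, ω) is the splitting field of x^3 - 466 over Q.)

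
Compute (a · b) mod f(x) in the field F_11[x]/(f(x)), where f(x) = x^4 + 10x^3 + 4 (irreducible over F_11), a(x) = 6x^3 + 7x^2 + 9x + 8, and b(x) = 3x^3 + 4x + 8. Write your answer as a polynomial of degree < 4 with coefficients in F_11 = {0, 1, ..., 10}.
a · b ≡ 3x^3 + 9x^2 + 3x + 1 (mod f(x))

Multiply in F_11[x]: a(x)·b(x) = (6x^3 + 7x^2 + 9x + 8)·(3x^3 + 4x + 8) = 7x^6 + 10x^5 + 7x^4 + x^3 + 4x^2 + 5x + 9. This has degree ≥ 4, so divide by f(x) over F_11: 7x^6 + 10x^5 + 7x^4 + x^3 + 4x^2 + 5x + 9 = (7x^2 + 6x + 2)·(x^4 + 10x^3 + 4) + (3x^3 + 9x^2 + 3x + 1). Hence a·b ≡ 3x^3 + 9x^2 + 3x + 1 (mod f). (F_11[x]/(f) is a field with 11^4 = 14641 elements since f is irreducible of degree 4.)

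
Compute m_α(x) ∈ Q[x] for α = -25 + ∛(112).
m_α(x) = x^3 + 75x^2 + 1875x + 15513

Set β = α + 25 = ∛(112), so β^3 = 112. Then (α + 25)^3 - 112 = 0, i.e. α is a root of g(x) = (x + 25)^3 - 112 = x^3 + 75x^2 + 1875x + 15513. Since g(x) = h(x + 25) where h(x) = x^3 - 112, and h is irreducible over Q (because 112 is not a perfect cube, so h has no rational root, and a monic cubic with no rational root is irreducible), g is also irreducible (irreducibility is preserved under the substitution x → x + 25). Hence m_α(x) = x^3 + 75x^2 + 1875x + 15513.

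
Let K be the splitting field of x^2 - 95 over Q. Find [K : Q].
[K : Q] = 2

f(x) = x^2 - 95 factors as (x - √95)(x + √95). The splitting field is K = Q(√95). Since 95 is squarefree and > 1, it is not a perfect square, so x^2 - 95 is irreducible over Q and [Q(√95) : Q] = 2. Hence [K : Q] = 2.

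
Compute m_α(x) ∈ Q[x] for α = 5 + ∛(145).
m_α(x) = x^3 - 15x^2 + 75x - 270

Set β = α - 5 = ∛(145), so β^3 = 145. Then (α - 5)^3 - 145 = 0, i.e. α is a root of g(x) = (x - 5)^3 - 145 = x^3 - 15x^2 + 75x - 270. Since g(x) = h(x - 5) where h(x) = x^3 - 145, and h is irreducible over Q (because 145 is not a perfect cube, so h has no rational root, and a monic cubic with no rational root is irreducible), g is also irreducible (irreducibility is preserved under the substitution x → x - 5). Hence m_α(x) = x^3 - 15x^2 + 75x - 270.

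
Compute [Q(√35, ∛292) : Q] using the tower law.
[Q(√35, ∛292) : Q] = 6

Let L = Q(√35, ∛292). Since Q(√35) ⊂ L and [Q(√35):Q] = 2, the tower law gives 2 | [L:Q]. Likewise Q(∛292) ⊂ L with [Q(∛292):Q] = 3 (because 292 is not a perfect cube), so 3 | [L:Q]. As gcd(2,3) = 1, [L:Q] is divisible by 6. Conversely L is generated over Q by √35 and ∛292, so [L:Q] ≤ 2·3 = 6. Therefore [Q(√35, ∛292) : Q] = 6.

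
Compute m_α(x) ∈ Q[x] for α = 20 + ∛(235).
m_α(x) = x^3 - 60x^2 + 1200x - 8235

Set β = α - 20 = ∛(235), so β^3 = 235. Then (α - 20)^3 - 235 = 0, i.e. α is a root of g(x) = (x - 20)^3 - 235 = x^3 - 60x^2 + 1200x - 8235. Since g(x) = h(x - 20) where h(x) = x^3 - 235, and h is irreducible over Q (because 235 is not a perfect cube, so h has no rational root, and a monic cubic with no rational root is irreducible), g is also irreducible (irreducibility is preserved under the substitution x → x - 20). Hence m_α(x) = x^3 - 60x^2 + 1200x - 8235.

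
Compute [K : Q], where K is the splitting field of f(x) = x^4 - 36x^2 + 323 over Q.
[K : Q] = 4

Solving the quadratic in x^2: x^2 = (36 ± √(36^2 - 4·323))/2 = (36 ± √4)/2 = (36 ± 2)/2, giving x^2 = 19 or x^2 = 17. So f(x) = (x^2 - 19)(x^2 - 17) and the roots of f are ±√19, ±√17. Hence the splitting field is K = Q(√19, √17). Since 19 and 17 are distinct squarefree integers > 1, their product 323 is not a perfect square, so √17 ∉ Q(√19). By the tower law [K:Q] = [Q(√19,√17):Q(√19)] · [Q(√19):Q] = 2 · 2 = 4.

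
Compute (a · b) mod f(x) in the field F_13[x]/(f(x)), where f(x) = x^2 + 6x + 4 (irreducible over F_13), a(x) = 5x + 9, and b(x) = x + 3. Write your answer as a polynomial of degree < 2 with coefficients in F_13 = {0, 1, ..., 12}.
a · b ≡ 7x + 7 (mod f(x))

Multiply in F_13[x]: a(x)·b(x) = (5x + 9)·(x + 3) = 5x^2 + 11x + 1. This has degree ≥ 2, so divide by f(x) over F_13: 5x^2 + 11x + 1 = (5)·(x^2 + 6x + 4) + (7x + 7). Hence a·b ≡ 7x + 7 (mod f). (F_13[x]/(f) is a field with 13^2 = 169 elements since f is irreducible of degree 2.)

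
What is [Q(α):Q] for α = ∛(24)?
[Q(α):Q] = 3

The minimal polynomial of α is x^3 - 24, irreducible over Q since 24 is not a perfect cube (so x^3 - 24 has no rational root). Hence [Q(α):Q] = deg(m_α) = 3.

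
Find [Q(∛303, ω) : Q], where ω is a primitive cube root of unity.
[Q(∛303, ω) : Q] = 6

[Q(∛303):Q] = 3 (min poly x^3 - 303, irreducible since 303 is not a perfect cube). [Q(ω):Q] = 2 (min poly x^2 + x + 1). Since Q(∛303) ⊂ R and ω ∉ R, we have ω ∉ Q(∛303), so x^2 + x + 1 remains irreducible over Q(∛303) and [Q(∛303, ω) : Q(∛303)] = 2. By the tower law, [Q(∛303, ω) : Q] = 3 · 2 = 6. (In fact Q(∛303, ω) is the splitting field of x^3 - 303 over Q.)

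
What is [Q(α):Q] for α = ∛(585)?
[Q(α):Q] = 3

The minimal polynomial of α is x^3 - 585, irreducible over Q since 585 is not a perfect cube (so x^3 - 585 has no rational root). Hence [Q(α):Q] = deg(m_α) = 3.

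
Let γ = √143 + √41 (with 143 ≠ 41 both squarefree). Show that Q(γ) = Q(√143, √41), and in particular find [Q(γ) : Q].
[Q(γ) : Q] = 4 (equivalently, Q(γ) = Q(√143, √41))

Obviously Q(γ) ⊆ Q(√143, √41), and [Q(√143, √41):Q] = 4 (since 143, 41 are distinct squarefree integers > 1 with 5863 not a perfect square). To show equality we compute the minimal polynomial of γ. From γ = √143 + √41: γ^2 = 143 + 2√(5863) + 41 = 184 + 2√(5863), so γ^2 - 184 = 2√(5863); squaring, (γ^2 - 184)^2 = 4·5863, i.e. γ^4 - 368γ^2 + 33856 - 23452 = 0, i.e. γ^4 - 368γ^2 + 10404 = 0. So γ is a root of x^4 - 368x^2 + 10404. This polynomial is irreducible over Q: it has no rational root (each ±√143 ± √41 is irrational), and any factorization into two quadratics over Q would force √(5863) ∈ Q (pairing opposite roots) or √143, √41 ∈ Q (other pairings), all impossible. Hence [Q(γ):Q] = 4 = [Q(√143, √41):Q], so Q(γ) = Q(√143, √41).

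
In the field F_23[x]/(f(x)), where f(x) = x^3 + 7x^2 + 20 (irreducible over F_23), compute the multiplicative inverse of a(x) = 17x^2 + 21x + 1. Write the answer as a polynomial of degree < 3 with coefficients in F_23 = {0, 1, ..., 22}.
a(x)^(-1) ≡ 3x^2 + 17x + 16 (mod f(x))

Since f is irreducible over F_23, F_23[x]/(f) is a field and a(x) ≠ 0 has an inverse. Apply the extended Euclidean algorithm to f(x) and a(x) in F_23[x]: f(x) = (19x + 4)·a(x) + (12x + 16);  a(x) = (11x + 12)·(12x + 16) + (16). The last nonzero remainder is the constant 16 = gcd(f, a) in F_23. Back-substituting through the division chain expresses 16 = s(x)·a(x) + t(x)·f(x) with s(x) ≡ 2x^2 + 19x + 3 (mod f), so (2x^2 + 19x + 3)·a(x) ≡ 16 (mod f). Multiplying by 16^(-1) ≡ 13 in F_23 gives a(x)^(-1) ≡ 13·(2x^2 + 19x + 3) ≡ 3x^2 + 17x + 16 (mod f). Check: (17x^2 + 21x + 1)·(3x^2 + 17x + 16) = 5x^4 + 7x^3 + 11x^2 + 8x + 16 ≡ 1 (mod x^3 + 7x^2 + 20).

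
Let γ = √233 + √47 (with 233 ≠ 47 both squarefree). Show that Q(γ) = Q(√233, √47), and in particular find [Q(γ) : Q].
[Q(γ) : Q] = 4 (equivalently, Q(γ) = Q(√233, √47))

Obviously Q(γ) ⊆ Q(√233, √47), and [Q(√233, √47):Q] = 4 (since 233, 47 are distinct squarefree integers > 1 with 10951 not a perfect square). To show equality we compute the minimal polynomial of γ. From γ = √233 + √47: γ^2 = 233 + 2√(10951) + 47 = 280 + 2√(10951), so γ^2 - 280 = 2√(10951); squaring, (γ^2 - 280)^2 = 4·10951, i.e. γ^4 - 560γ^2 + 78400 - 43804 = 0, i.e. γ^4 - 560γ^2 + 34596 = 0. So γ is a root of x^4 - 560x^2 + 34596. This polynomial is irreducible over Q: it has no rational root (each ±√233 ± √47 is irrational), and any factorization into two quadratics over Q would force √(10951) ∈ Q (pairing opposite roots) or √233, √47 ∈ Q (other pairings), all impossible. Hence [Q(γ):Q] = 4 = [Q(√233, √47):Q], so Q(γ) = Q(√233, √47).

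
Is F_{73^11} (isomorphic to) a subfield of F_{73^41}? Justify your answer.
No: F_{73^11} is not a subfield of F_{73^41}

F_{p^m} embeds in F_{p^n} iff m | n. Here 11 ∤ 41 (since 41 = 3·11 + 8 with remainder 8 ≠ 0), so F_{73^11} is not a subfield of F_{73^41}. Equivalently: if it were, the tower law would give 11 = [F_{73^11}:F_73] dividing [F_{73^41}:F_73] = 41, contradiction.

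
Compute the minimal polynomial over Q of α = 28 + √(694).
m_α(x) = x^2 - 56x + 90

From α - 28 = √(694), squaring gives (α - 28)^2 = 694, i.e. α^2 - 56α + 784 = 694, so α^2 - 56α + 90 = 0. The discriminant of x^2 - 56x + 90 is (-56)^2 - 4·(90) = 3136 - 360 = 2776, and 4·(694) is not a perfect square in Q since 694 is squarefree and ≠ 1. Hence x^2 - 56x + 90 is irreducible over Q and is the minimal polynomial of α.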